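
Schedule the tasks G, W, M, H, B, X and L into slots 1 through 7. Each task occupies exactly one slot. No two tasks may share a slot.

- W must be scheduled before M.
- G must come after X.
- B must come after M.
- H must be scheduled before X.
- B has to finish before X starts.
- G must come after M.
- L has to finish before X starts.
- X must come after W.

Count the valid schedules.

Splitting on W: it can be 1 (12), 2 (6), 3 (2). Listing each branch's schedules as (G, M, H, B, X, L):
W=1: (7,2,3,4,6,5) (7,2,3,5,6,4) (7,2,4,3,6,5) (7,2,4,5,6,3) (7,2,5,3,6,4) (7,2,5,4,6,3) (7,3,2,4,6,5) (7,3,2,5,6,4) (7,3,4,5,6,2) (7,3,5,4,6,2) (7,4,2,5,6,3) (7,4,3,5,6,2) — 12.
W=2: (7,3,1,4,6,5) (7,3,1,5,6,4) (7,3,4,5,6,1) (7,3,5,4,6,1) (7,4,1,5,6,3) (7,4,3,5,6,1) — 6.
W=3: (7,4,1,5,6,2) (7,4,2,5,6,1) — 2.
Summing: 12 + 6 + 2 = 20.

20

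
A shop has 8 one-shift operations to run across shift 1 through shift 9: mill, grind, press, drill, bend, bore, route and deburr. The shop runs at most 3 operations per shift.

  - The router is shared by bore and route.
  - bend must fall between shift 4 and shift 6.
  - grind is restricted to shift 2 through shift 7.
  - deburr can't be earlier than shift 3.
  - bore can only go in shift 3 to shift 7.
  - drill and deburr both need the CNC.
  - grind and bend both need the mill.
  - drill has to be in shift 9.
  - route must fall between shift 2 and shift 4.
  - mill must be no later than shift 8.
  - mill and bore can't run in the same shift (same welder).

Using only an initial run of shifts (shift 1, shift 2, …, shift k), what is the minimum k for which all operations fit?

9 shifts

With at most 3 per shift and 8 operations, at least 3 shifts are needed.
drill can't be placed before shift 9, so the schedule must run through at least shift 9.
9 works (last occupied shift: shift 9): for example bore in shift 3; route in shift 2; mill in shift 1; grind in shift 2; drill in shift 9; bend in shift 4; press in shift 1; deburr in shift 3.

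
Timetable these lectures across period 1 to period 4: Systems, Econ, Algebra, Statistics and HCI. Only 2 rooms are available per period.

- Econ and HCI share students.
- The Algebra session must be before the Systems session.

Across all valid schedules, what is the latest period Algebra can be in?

period 3

Downstream work caps Algebra at period 3.
Algebra at period 3 is achievable: HCI -> period 2, Econ -> period 1, Algebra -> period 3, Systems -> period 4, Statistics -> period 1.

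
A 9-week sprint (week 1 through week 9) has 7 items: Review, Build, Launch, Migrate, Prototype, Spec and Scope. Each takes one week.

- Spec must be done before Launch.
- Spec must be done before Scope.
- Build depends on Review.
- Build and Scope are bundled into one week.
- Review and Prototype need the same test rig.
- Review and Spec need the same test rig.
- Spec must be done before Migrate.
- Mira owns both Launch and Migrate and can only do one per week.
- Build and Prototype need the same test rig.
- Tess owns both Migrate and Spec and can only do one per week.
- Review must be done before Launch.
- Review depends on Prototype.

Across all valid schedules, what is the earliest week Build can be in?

week 3

Precedence pushes Build to at least week 3.
Build at week 3 is achievable: Launch in week 3; Scope in week 3; Prototype in week 1; Spec in week 1; Build in week 3; Migrate in week 2; Review in week 2.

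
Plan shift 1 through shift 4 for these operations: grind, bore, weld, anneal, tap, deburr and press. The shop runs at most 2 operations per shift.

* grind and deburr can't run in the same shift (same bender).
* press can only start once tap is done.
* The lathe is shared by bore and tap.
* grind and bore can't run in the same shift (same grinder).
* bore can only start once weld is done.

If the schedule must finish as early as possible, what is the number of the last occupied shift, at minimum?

The precedence chain requires at least 2 distinct shifts.
With at most 2 per shift and 7 operations, at least 4 shifts are needed.
4 works (last occupied shift: shift 4): for example press -> shift 2, weld -> shift 1, bore -> shift 2, deburr -> shift 4, tap -> shift 1, grind -> shift 3, anneal -> shift 3.

shift 4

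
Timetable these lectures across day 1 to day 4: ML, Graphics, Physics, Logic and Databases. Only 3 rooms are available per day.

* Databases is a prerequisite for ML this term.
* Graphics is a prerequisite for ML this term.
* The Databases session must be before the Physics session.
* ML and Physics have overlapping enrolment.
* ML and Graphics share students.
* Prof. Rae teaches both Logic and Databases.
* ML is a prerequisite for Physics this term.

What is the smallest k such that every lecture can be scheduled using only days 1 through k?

3

The precedence chain requires at least 3 distinct days.
With at most 3 per day and 5 lectures, at least 2 days are needed.
3 works (last occupied day: day 3): for example Graphics in day 1, ML in day 2, Logic in day 2, Physics in day 3, Databases in day 1.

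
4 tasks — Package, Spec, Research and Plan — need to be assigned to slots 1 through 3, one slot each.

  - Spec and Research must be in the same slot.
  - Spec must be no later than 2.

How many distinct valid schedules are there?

18

Splitting on Package: it can be 1 (6), 2 (6), 3 (6). Listing each branch's schedules as (Spec, Research, Plan):
Package=1: (1,1,1) (1,1,2) (1,1,3) (2,2,1) (2,2,2) (2,2,3) — 6.
Package=2: (1,1,1) (1,1,2) (1,1,3) (2,2,1) (2,2,2) (2,2,3) — 6.
Package=3: (1,1,1) (1,1,2) (1,1,3) (2,2,1) (2,2,2) (2,2,3) — 6.
Summing: 6 + 6 + 6 = 18.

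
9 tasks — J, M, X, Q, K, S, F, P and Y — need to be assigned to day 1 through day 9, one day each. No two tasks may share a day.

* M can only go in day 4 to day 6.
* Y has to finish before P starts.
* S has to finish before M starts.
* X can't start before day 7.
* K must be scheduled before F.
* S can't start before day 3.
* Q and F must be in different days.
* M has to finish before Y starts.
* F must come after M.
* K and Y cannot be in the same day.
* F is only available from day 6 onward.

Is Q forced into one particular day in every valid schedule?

No

Q can be day 1 (e.g. Y=day 5, X=day 7, F=day 6, P=day 8, J=day 9, M=day 4, S=day 3, Q=day 1, K=day 2) or day 2 (e.g. M in day 4; S in day 3; Q in day 2; P in day 8; X in day 7; J in day 9; F in day 6; Y in day 5; K in day 1).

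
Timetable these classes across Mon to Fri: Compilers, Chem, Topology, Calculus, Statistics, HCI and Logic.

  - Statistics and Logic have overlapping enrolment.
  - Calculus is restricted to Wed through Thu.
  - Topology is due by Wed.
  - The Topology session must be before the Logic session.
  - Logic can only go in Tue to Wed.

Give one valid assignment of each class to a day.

Compilers=Mon, Statistics=Mon, HCI=Mon, Topology=Mon, Calculus=Wed, Logic=Tue, Chem=Mon

Checking: Topology(Mon) before Logic(Tue); Statistics(Mon) != Logic(Tue); Logic=Tue in [Tue,Wed]; Calculus=Wed in [Wed,Thu]; Topology=Mon in [Mon,Wed].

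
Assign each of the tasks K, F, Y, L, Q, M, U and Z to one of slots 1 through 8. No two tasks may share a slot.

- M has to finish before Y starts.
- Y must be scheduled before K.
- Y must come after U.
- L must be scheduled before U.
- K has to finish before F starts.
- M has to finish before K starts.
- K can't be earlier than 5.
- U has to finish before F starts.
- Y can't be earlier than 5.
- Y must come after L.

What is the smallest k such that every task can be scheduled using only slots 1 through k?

The precedence chain requires at least 5 distinct slots.
With at most 1 per slot and 8 tasks, at least 8 slots are needed.
Propagating the time windows through the other constraints, F can't land before 7, so the schedule must run through at least slot 7.
8 works (last occupied slot: 8): for example Y in 5; K in 6; L in 1; F in 7; Z in 8; Q in 4; U in 2; M in 3.

8 slots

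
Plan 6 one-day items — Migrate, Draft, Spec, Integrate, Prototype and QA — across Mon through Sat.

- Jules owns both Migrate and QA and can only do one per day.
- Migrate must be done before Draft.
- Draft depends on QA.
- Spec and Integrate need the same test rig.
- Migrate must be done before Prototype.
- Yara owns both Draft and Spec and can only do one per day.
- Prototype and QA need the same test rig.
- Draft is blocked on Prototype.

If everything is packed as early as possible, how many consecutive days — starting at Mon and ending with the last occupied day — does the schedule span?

The precedence chain requires at least 3 distinct days.
Could 3 days be enough, i.e. nothing placed later than Wed? No: Prototype must come after Migrate (at Mon or later) → {Tue, Wed}; Migrate must come before Prototype (at Wed or earlier) → {Mon, Tue}; Draft must come after QA (at Mon or later) → {Tue, Wed}; QA must come before Draft (at Wed or earlier) → {Mon, Tue}; Draft must come after Prototype (at Tue or later) → {Wed}; Prototype must come before Draft (at Wed or earlier) → {Tue}; QA can't share with Prototype (Tue) → {Mon}; Migrate must come before Prototype (at Tue or earlier) → {Mon}; QA can't share with Migrate (Mon) → nothing is left.
So 3 days is not enough.
4 works (last occupied day: Thu): for example Spec=Mon, Prototype=Tue, QA=Wed, Integrate=Tue, Migrate=Mon, Draft=Thu.

4 days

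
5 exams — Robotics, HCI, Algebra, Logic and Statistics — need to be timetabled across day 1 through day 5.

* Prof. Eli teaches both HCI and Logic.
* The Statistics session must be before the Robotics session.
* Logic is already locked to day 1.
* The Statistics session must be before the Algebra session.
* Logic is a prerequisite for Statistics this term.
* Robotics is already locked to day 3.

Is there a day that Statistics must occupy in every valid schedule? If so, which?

day 2

Logic is fixed at day 1 and must come before Statistics, so Statistics is at least day 2.
Robotics is fixed at day 3 and must come after Statistics, so Statistics is at most day 2.
So Statistics must be day 2.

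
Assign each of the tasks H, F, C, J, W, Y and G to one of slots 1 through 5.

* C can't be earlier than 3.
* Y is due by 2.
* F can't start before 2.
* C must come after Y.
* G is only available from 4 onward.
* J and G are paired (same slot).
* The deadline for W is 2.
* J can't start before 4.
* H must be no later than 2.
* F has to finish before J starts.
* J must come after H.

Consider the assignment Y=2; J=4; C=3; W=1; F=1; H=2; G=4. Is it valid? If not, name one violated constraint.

No — it violates: F can't start before 2

F has to finish before J starts — holds.
J can't start before 4 — holds.
C must come after Y — holds.
Y is due by 2 — holds.
J and G are paired (same slot) — holds.
H must be no later than 2 — holds.
J must come after H — holds.
F can't start before 2 — violated.
C can't be earlier than 3 — holds.
The deadline for W is 2 — holds.
G is only available from 4 onward — holds.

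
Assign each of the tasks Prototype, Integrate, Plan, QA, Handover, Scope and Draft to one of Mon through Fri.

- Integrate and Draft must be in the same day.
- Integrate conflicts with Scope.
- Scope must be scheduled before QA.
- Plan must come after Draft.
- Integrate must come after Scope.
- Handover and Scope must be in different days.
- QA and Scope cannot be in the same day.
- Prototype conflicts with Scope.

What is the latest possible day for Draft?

Draft must be in the same day as Integrate, which can't be before Tue, so Draft is at least Tue; downstream work caps Draft at Thu.
Draft at Thu is achievable: Plan -> Fri; Draft -> Thu; Prototype -> Tue; QA -> Tue; Scope -> Mon; Integrate -> Thu; Handover -> Tue.

Thu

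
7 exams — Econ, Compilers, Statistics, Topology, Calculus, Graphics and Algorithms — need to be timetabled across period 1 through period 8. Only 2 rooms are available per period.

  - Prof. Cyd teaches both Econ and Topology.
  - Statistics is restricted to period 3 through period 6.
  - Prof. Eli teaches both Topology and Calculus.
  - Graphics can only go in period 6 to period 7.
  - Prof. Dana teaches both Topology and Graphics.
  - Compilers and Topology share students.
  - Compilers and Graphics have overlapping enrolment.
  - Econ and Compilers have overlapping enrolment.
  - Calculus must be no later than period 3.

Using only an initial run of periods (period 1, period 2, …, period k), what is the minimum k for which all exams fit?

6

With at most 2 per period and 7 exams, at least 4 periods are needed.
Graphics can't be placed before period 6, so the schedule must run through at least period 6.
6 works (last occupied period: period 6): for example Statistics -> period 3, Calculus -> period 1, Econ -> period 1, Topology -> period 3, Graphics -> period 6, Algorithms -> period 2, Compilers -> period 2.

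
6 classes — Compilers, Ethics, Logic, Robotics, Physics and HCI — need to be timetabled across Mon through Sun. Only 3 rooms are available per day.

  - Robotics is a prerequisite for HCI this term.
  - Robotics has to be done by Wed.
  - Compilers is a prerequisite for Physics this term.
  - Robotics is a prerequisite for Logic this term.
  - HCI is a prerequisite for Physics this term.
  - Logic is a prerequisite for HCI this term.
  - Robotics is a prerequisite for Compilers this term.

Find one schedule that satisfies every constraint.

Logic in Tue, Physics in Thu, Robotics in Mon, Ethics in Mon, Compilers in Tue, HCI in Wed

Checking: Robotics(Mon) before Compilers(Tue); Logic(Tue) before HCI(Wed); Compilers(Tue) before Physics(Thu); Robotics(Mon) before HCI(Wed); HCI(Wed) before Physics(Thu); Robotics(Mon) before Logic(Tue); Robotics=Mon in [Mon,Wed]; max 2 per day (cap 3).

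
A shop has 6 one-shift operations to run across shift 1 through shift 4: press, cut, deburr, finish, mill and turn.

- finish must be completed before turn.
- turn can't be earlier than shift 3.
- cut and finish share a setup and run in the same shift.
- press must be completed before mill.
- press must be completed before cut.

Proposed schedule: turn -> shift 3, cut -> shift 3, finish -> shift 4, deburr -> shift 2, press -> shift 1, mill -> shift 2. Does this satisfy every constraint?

press must be completed before cut — holds.
press must be completed before mill — holds.
cut and finish share a setup and run in the same shift — violated.
turn can't be earlier than shift 3 — holds.
finish must be completed before turn — violated.

No — it violates: finish must be completed before turn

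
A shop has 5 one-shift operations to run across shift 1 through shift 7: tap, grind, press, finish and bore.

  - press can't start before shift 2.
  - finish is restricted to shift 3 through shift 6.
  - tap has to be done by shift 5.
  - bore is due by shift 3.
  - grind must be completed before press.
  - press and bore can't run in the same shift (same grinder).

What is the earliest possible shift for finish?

shift 3

Finish is available from shift 3; finish's own window allows nothing later than shift 6.
finish at shift 3 is achievable: press -> shift 2, bore -> shift 1, grind -> shift 1, tap -> shift 1, finish -> shift 3.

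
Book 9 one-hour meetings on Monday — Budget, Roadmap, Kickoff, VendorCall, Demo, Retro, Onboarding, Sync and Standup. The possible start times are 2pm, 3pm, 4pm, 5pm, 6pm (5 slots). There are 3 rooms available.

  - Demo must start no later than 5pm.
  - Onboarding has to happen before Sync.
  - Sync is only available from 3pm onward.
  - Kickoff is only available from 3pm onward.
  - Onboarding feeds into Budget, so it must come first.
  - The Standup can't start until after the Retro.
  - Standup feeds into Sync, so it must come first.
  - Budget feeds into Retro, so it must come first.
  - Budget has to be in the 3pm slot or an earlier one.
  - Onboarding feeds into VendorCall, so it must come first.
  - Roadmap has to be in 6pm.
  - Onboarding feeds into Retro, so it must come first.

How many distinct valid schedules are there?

57

Splitting on Kickoff: it can be 3pm (15), 4pm (15), 5pm (15), 6pm (12). Listing each branch's schedules as (Budget, Roadmap, VendorCall, Demo, Retro, Onboarding, Sync, Standup):
Kickoff=3pm: (3pm,6pm,3pm,2pm,4pm,2pm,6pm,5pm) (3pm,6pm,3pm,4pm,4pm,2pm,6pm,5pm) (3pm,6pm,3pm,5pm,4pm,2pm,6pm,5pm) (3pm,6pm,4pm,2pm,4pm,2pm,6pm,5pm) (3pm,6pm,4pm,3pm,4pm,2pm,6pm,5pm) (3pm,6pm,4pm,4pm,4pm,2pm,6pm,5pm) (3pm,6pm,4pm,5pm,4pm,2pm,6pm,5pm) (3pm,6pm,5pm,2pm,4pm,2pm,6pm,5pm) (3pm,6pm,5pm,3pm,4pm,2pm,6pm,5pm) (3pm,6pm,5pm,4pm,4pm,2pm,6pm,5pm) (3pm,6pm,5pm,5pm,4pm,2pm,6pm,5pm) (3pm,6pm,6pm,2pm,4pm,2pm,6pm,5pm) (3pm,6pm,6pm,3pm,4pm,2pm,6pm,5pm) (3pm,6pm,6pm,4pm,4pm,2pm,6pm,5pm) (3pm,6pm,6pm,5pm,4pm,2pm,6pm,5pm) — 15.
Kickoff=4pm: (3pm,6pm,3pm,2pm,4pm,2pm,6pm,5pm) (3pm,6pm,3pm,3pm,4pm,2pm,6pm,5pm) (3pm,6pm,3pm,4pm,4pm,2pm,6pm,5pm) (3pm,6pm,3pm,5pm,4pm,2pm,6pm,5pm) (3pm,6pm,4pm,2pm,4pm,2pm,6pm,5pm) (3pm,6pm,4pm,3pm,4pm,2pm,6pm,5pm) (3pm,6pm,4pm,5pm,4pm,2pm,6pm,5pm) (3pm,6pm,5pm,2pm,4pm,2pm,6pm,5pm) (3pm,6pm,5pm,3pm,4pm,2pm,6pm,5pm) (3pm,6pm,5pm,4pm,4pm,2pm,6pm,5pm) (3pm,6pm,5pm,5pm,4pm,2pm,6pm,5pm) (3pm,6pm,6pm,2pm,4pm,2pm,6pm,5pm) (3pm,6pm,6pm,3pm,4pm,2pm,6pm,5pm) (3pm,6pm,6pm,4pm,4pm,2pm,6pm,5pm) (3pm,6pm,6pm,5pm,4pm,2pm,6pm,5pm) — 15.
Kickoff=5pm: (3pm,6pm,3pm,2pm,4pm,2pm,6pm,5pm) (3pm,6pm,3pm,3pm,4pm,2pm,6pm,5pm) (3pm,6pm,3pm,4pm,4pm,2pm,6pm,5pm) (3pm,6pm,3pm,5pm,4pm,2pm,6pm,5pm) (3pm,6pm,4pm,2pm,4pm,2pm,6pm,5pm) (3pm,6pm,4pm,3pm,4pm,2pm,6pm,5pm) (3pm,6pm,4pm,4pm,4pm,2pm,6pm,5pm) (3pm,6pm,4pm,5pm,4pm,2pm,6pm,5pm) (3pm,6pm,5pm,2pm,4pm,2pm,6pm,5pm) (3pm,6pm,5pm,3pm,4pm,2pm,6pm,5pm) (3pm,6pm,5pm,4pm,4pm,2pm,6pm,5pm) (3pm,6pm,6pm,2pm,4pm,2pm,6pm,5pm) (3pm,6pm,6pm,3pm,4pm,2pm,6pm,5pm) (3pm,6pm,6pm,4pm,4pm,2pm,6pm,5pm) (3pm,6pm,6pm,5pm,4pm,2pm,6pm,5pm) — 15.
Kickoff=6pm: (3pm,6pm,3pm,2pm,4pm,2pm,6pm,5pm) (3pm,6pm,3pm,3pm,4pm,2pm,6pm,5pm) (3pm,6pm,3pm,4pm,4pm,2pm,6pm,5pm) (3pm,6pm,3pm,5pm,4pm,2pm,6pm,5pm) (3pm,6pm,4pm,2pm,4pm,2pm,6pm,5pm) (3pm,6pm,4pm,3pm,4pm,2pm,6pm,5pm) (3pm,6pm,4pm,4pm,4pm,2pm,6pm,5pm) (3pm,6pm,4pm,5pm,4pm,2pm,6pm,5pm) (3pm,6pm,5pm,2pm,4pm,2pm,6pm,5pm) (3pm,6pm,5pm,3pm,4pm,2pm,6pm,5pm) (3pm,6pm,5pm,4pm,4pm,2pm,6pm,5pm) (3pm,6pm,5pm,5pm,4pm,2pm,6pm,5pm) — 12.
Summing: 15 + 15 + 15 + 12 = 57.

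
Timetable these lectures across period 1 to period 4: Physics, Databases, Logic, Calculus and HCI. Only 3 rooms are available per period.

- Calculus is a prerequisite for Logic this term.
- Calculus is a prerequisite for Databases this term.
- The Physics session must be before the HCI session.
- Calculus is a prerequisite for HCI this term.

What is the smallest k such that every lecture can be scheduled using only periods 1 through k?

The precedence chain requires at least 2 distinct periods.
With at most 3 per period and 5 lectures, at least 2 periods are needed.
2 works (last occupied period: period 2): for example Databases -> period 2; Calculus -> period 1; Physics -> period 1; Logic -> period 2; HCI -> period 2.

2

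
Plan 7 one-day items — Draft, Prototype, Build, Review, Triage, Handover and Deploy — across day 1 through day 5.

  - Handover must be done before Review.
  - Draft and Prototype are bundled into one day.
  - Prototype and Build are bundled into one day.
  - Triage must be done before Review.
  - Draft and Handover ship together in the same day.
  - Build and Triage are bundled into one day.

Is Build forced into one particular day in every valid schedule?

Build can be day 1 (e.g. Triage=day 1, Prototype=day 1, Draft=day 1, Deploy=day 1, Review=day 2, Build=day 1, Handover=day 1) or day 2 (e.g. Triage in day 2, Draft in day 2, Handover in day 2, Review in day 3, Prototype in day 2, Build in day 2, Deploy in day 1).

No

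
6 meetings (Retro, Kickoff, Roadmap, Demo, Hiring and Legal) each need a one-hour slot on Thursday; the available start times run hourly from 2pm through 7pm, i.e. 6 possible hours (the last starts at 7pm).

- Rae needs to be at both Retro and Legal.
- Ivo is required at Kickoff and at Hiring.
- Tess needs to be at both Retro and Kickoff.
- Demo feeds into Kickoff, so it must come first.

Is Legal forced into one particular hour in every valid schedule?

No

Legal can be 2pm (e.g. Legal in 2pm, Demo in 2pm, Retro in 4pm, Kickoff in 3pm, Hiring in 2pm, Roadmap in 2pm) or 3pm (e.g. Legal in 3pm; Kickoff in 3pm; Demo in 2pm; Retro in 2pm; Hiring in 2pm; Roadmap in 2pm).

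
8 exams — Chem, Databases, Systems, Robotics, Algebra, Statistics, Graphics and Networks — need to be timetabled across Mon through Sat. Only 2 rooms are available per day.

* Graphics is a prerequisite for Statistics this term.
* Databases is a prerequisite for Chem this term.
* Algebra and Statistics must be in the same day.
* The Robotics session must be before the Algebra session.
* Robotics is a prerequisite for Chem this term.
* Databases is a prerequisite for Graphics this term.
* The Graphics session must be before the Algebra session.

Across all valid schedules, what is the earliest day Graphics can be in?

Precedence pushes Graphics to at least Tue; downstream work caps Graphics at Fri.
Graphics at Tue is achievable: Graphics in Tue, Algebra in Wed, Databases in Mon, Networks in Thu, Robotics in Mon, Chem in Tue, Systems in Thu, Statistics in Wed.

Tue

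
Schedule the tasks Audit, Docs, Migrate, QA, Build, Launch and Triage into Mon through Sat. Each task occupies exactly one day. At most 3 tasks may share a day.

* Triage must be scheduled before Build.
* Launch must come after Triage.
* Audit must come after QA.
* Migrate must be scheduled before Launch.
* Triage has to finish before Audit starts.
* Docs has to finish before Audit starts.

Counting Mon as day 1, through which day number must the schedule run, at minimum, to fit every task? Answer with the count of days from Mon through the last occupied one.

The precedence chain requires at least 2 distinct days.
With at most 3 per day and 7 tasks, at least 3 days are needed.
3 works (last occupied day: Wed): for example Audit in Tue; Launch in Wed; QA in Mon; Docs in Mon; Migrate in Tue; Triage in Mon; Build in Tue.

3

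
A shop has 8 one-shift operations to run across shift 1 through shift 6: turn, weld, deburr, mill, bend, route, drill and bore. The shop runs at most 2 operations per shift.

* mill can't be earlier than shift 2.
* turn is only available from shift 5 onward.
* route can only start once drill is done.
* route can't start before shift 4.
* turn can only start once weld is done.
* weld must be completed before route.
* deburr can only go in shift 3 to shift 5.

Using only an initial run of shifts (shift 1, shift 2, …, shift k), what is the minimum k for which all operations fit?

5

The precedence chain requires at least 2 distinct shifts.
With at most 2 per shift and 8 operations, at least 4 shifts are needed.
turn can't be placed before shift 5, so the schedule must run through at least shift 5.
5 works (last occupied shift: shift 5): for example route=shift 4; mill=shift 2; bore=shift 3; drill=shift 1; weld=shift 1; bend=shift 2; turn=shift 5; deburr=shift 3.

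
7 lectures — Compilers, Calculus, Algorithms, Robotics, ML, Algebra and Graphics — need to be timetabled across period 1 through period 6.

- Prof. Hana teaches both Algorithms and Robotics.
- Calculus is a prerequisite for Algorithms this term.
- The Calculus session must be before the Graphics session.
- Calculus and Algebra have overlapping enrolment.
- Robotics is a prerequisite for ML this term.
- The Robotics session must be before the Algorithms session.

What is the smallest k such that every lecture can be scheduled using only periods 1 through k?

The precedence chain requires at least 2 distinct periods.
2 works (last occupied period: period 2): for example Compilers=period 1, Calculus=period 1, Robotics=period 1, ML=period 2, Graphics=period 2, Algorithms=period 2, Algebra=period 2.

2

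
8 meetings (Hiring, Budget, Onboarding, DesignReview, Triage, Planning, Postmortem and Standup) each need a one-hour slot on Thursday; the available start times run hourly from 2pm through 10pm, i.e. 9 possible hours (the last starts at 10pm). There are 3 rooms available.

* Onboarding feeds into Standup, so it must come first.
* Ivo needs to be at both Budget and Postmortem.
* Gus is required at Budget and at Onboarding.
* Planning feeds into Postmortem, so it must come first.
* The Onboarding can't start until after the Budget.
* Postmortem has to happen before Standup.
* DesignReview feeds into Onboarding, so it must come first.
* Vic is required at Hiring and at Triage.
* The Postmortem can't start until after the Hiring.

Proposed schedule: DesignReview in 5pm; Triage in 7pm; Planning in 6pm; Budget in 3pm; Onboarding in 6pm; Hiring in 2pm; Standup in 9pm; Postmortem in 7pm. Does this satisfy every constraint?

Yes

Gus is required at Budget and at Onboarding — holds.
Vic is required at Hiring and at Triage — holds.
Postmortem has to happen before Standup — holds.
Planning feeds into Postmortem, so it must come first — holds.
There are 3 rooms available — holds.
The Postmortem can't start until after the Hiring — holds.
The Onboarding can't start until after the Budget — holds.
DesignReview feeds into Onboarding, so it must come first — holds.
Onboarding feeds into Standup, so it must come first — holds.
Ivo needs to be at both Budget and Postmortem — holds.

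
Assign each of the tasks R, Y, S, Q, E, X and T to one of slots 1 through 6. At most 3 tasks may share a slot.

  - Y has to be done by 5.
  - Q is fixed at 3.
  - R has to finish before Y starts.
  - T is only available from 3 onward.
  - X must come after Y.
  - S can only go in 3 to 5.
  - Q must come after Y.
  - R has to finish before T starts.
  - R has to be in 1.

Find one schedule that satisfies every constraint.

Q=3, Y=2, T=3, R=1, X=4, E=1, S=3

Checking: Y(2) before Q(3); R(1) before Y(2); Y(2) before X(4); R(1) before T(3); Q=3 in [3,3]; S=3 in [3,5]; R=1 in [1,1]; Y=2 in [1,5]; T=3 in [3,6]; max 3 per slot (cap 3).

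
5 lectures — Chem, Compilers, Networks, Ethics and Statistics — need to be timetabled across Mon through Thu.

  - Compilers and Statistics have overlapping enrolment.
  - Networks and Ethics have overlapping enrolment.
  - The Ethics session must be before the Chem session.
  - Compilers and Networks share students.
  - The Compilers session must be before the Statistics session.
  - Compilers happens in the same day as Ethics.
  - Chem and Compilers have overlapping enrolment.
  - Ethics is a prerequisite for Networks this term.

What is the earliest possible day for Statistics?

Tue

Precedence pushes Statistics to at least Tue.
Statistics at Tue is achievable: Ethics in Mon; Chem in Tue; Statistics in Tue; Compilers in Mon; Networks in Tue.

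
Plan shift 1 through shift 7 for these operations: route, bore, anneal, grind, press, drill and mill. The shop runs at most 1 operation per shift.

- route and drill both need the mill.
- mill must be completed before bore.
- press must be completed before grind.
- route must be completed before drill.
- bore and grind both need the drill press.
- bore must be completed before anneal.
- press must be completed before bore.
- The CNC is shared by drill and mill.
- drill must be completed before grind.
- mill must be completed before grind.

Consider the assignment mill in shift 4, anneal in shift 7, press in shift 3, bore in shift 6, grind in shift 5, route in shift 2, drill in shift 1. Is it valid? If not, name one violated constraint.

drill must be completed before grind — holds.
The shop runs at most 1 operation per shift — holds.
route and drill both need the mill — holds.
press must be completed before bore — holds.
press must be completed before grind — holds.
mill must be completed before grind — holds.
The CNC is shared by drill and mill — holds.
bore must be completed before anneal — holds.
mill must be completed before bore — holds.
bore and grind both need the drill press — holds.
route must be completed before drill — violated.

No. route must be completed before drill is not satisfied.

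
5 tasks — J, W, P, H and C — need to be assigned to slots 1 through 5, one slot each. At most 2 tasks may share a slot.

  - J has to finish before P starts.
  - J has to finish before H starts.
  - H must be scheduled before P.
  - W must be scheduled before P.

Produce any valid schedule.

J -> 1, P -> 3, W -> 1, C -> 2, H -> 2

Checking: H(2) before P(3); J(1) before H(2); W(1) before P(3); J(1) before P(3); max 2 per slot (cap 2).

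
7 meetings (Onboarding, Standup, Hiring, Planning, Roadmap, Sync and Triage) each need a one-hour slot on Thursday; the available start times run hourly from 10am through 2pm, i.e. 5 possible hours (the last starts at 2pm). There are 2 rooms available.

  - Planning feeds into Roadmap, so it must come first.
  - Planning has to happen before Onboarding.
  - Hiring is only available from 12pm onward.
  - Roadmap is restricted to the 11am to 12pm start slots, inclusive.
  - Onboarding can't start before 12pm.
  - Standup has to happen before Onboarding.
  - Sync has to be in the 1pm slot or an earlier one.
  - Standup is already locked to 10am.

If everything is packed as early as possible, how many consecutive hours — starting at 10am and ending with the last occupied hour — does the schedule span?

The precedence chain requires at least 2 distinct hours.
With at most 2 per hour and 7 meetings, at least 4 hours are needed.
Onboarding can't be placed before 12pm — that is hour 3 counting from 10am — so the schedule must run through at least 3 hours.
4 works (last occupied hour: 1pm): for example Triage in 1pm, Standup in 10am, Onboarding in 12pm, Sync in 11am, Planning in 10am, Hiring in 12pm, Roadmap in 11am.

4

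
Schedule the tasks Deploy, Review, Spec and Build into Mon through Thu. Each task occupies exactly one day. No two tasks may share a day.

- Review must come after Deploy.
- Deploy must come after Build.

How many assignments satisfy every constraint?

Enumerating: Spec -> Thu, Build -> Mon, Deploy -> Tue, Review -> Wed | Spec=Wed, Build=Mon, Deploy=Tue, Review=Thu | Review=Thu; Build=Mon; Deploy=Wed; Spec=Tue | Spec -> Mon; Deploy -> Wed; Review -> Thu; Build -> Tue.

4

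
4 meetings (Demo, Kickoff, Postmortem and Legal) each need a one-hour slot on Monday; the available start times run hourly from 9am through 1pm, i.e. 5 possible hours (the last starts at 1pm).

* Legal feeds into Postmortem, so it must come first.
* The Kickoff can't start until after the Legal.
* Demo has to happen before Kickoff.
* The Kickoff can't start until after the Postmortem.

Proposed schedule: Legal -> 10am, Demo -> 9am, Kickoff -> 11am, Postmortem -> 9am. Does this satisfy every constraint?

Demo has to happen before Kickoff — holds.
Legal feeds into Postmortem, so it must come first — violated.
The Kickoff can't start until after the Legal — holds.
The Kickoff can't start until after the Postmortem — holds.

No. Legal feeds into Postmortem, so it must come first is not satisfied.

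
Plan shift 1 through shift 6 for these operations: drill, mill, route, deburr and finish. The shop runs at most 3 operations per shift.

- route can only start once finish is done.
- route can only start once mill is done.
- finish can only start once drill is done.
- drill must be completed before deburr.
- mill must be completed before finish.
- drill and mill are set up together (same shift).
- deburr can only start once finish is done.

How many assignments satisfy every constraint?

50

Splitting on drill: it can be shift 1 (30), shift 2 (14), shift 3 (5), shift 4 (1). Listing each branch's schedules as (mill, route, deburr, finish) by shift number:
drill=shift 1: (1,3,3,2) (1,3,4,2) (1,3,5,2) (1,3,6,2) (1,4,3,2) (1,4,4,2) (1,4,4,3) (1,4,5,2) (1,4,5,3) (1,4,6,2) (1,4,6,3) (1,5,3,2) (1,5,4,2) (1,5,4,3) (1,5,5,2) (1,5,5,3) (1,5,5,4) (1,5,6,2) (1,5,6,3) (1,5,6,4) (1,6,3,2) (1,6,4,2) (1,6,4,3) (1,6,5,2) (1,6,5,3) (1,6,5,4) (1,6,6,2) (1,6,6,3) (1,6,6,4) (1,6,6,5) — 30.
drill=shift 2: (2,4,4,3) (2,4,5,3) (2,4,6,3) (2,5,4,3) (2,5,5,3) (2,5,5,4) (2,5,6,3) (2,5,6,4) (2,6,4,3) (2,6,5,3) (2,6,5,4) (2,6,6,3) (2,6,6,4) (2,6,6,5) — 14.
drill=shift 3: (3,5,5,4) (3,5,6,4) (3,6,5,4) (3,6,6,4) (3,6,6,5) — 5.
drill=shift 4: (4,6,6,5) — 1.
Summing: 30 + 14 + 5 + 1 = 50.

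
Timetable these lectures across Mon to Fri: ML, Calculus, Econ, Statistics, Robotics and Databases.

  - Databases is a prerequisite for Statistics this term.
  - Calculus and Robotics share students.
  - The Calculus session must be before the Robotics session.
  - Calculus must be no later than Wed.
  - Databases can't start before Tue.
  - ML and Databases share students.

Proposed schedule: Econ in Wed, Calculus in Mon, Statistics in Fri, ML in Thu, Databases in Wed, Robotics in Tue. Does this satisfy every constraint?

Valid

Databases can't start before Tue — holds.
Calculus and Robotics share students — holds.
The Calculus session must be before the Robotics session — holds.
Calculus must be no later than Wed — holds.
ML and Databases share students — holds.
Databases is a prerequisite for Statistics this term — holds.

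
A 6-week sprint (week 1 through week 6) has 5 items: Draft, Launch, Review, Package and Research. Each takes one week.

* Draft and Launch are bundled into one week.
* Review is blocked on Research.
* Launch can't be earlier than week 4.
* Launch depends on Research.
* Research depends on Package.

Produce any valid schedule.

Review -> week 3, Package -> week 1, Draft -> week 4, Research -> week 2, Launch -> week 4

Checking: Package(week 1) before Research(week 2); Research(week 2) before Review(week 3); Research(week 2) before Launch(week 4); Draft = Launch = week 4; Launch=week 4 in [week 4,week 6].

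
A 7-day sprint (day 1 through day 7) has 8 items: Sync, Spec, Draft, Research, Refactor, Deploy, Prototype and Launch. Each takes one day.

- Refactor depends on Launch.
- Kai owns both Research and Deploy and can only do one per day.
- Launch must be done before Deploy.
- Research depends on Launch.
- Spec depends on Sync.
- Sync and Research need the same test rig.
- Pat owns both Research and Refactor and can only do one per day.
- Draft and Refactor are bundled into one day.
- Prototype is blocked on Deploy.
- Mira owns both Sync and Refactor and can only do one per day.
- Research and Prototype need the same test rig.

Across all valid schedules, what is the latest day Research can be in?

day 7

Precedence pushes Research to at least day 2.
Research at day 7 is achievable: Research=day 7, Launch=day 1, Deploy=day 2, Spec=day 2, Prototype=day 3, Sync=day 1, Draft=day 2, Refactor=day 2.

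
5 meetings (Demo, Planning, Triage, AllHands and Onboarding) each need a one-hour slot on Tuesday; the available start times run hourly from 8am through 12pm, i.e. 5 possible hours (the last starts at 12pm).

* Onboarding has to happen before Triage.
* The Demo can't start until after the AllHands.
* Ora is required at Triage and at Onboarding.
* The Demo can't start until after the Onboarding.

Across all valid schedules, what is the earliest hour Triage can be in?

9am

Precedence pushes Triage to at least 9am.
Triage at 9am is achievable: Onboarding=8am; Triage=9am; Planning=8am; Demo=9am; AllHands=8am.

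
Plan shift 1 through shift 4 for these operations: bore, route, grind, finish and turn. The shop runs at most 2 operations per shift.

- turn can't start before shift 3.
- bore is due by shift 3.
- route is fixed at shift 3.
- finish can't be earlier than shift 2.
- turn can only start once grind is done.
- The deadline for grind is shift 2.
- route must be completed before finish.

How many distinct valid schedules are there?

10

Splitting on bore: it can be shift 1 (4), shift 2 (4), shift 3 (2). Listing each branch's schedules as (route, grind, finish, turn) by shift number:
bore=shift 1: (3,1,4,3) (3,1,4,4) (3,2,4,3) (3,2,4,4) — 4.
bore=shift 2: (3,1,4,3) (3,1,4,4) (3,2,4,3) (3,2,4,4) — 4.
bore=shift 3: (3,1,4,4) (3,2,4,4) — 2.
Summing: 4 + 4 + 2 = 10.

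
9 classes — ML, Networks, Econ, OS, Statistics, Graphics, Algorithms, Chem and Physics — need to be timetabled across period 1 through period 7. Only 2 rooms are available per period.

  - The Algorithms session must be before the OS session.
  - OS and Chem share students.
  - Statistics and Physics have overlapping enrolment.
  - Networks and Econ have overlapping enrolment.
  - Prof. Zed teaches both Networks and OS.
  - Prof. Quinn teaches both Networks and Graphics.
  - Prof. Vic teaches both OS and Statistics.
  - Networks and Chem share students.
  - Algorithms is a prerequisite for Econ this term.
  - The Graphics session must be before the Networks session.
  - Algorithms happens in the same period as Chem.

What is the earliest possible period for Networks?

Precedence pushes Networks to at least period 2.
Networks at period 2 is achievable: Networks -> period 2, OS -> period 4, Physics -> period 5, ML -> period 1, Chem -> period 3, Graphics -> period 1, Econ -> period 4, Statistics -> period 2, Algorithms -> period 3.

period 2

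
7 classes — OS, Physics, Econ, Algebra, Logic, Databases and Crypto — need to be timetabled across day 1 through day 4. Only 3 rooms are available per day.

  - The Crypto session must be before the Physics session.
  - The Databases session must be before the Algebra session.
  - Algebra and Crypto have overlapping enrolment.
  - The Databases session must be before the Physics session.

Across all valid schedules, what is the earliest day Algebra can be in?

Precedence pushes Algebra to at least day 2.
Algebra at day 2 is achievable: Algebra -> day 2; Crypto -> day 1; Physics -> day 2; OS -> day 1; Econ -> day 2; Databases -> day 1; Logic -> day 3.

day 2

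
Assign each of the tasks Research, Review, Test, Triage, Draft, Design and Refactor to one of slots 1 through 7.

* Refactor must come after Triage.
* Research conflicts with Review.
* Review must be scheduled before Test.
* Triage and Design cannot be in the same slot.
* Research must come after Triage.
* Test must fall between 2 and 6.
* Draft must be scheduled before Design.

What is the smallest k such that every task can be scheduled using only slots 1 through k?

2 slots

The precedence chain requires at least 2 distinct slots.
2 works (last occupied slot: 2): for example Draft -> 1; Triage -> 1; Test -> 2; Research -> 2; Refactor -> 2; Review -> 1; Design -> 2.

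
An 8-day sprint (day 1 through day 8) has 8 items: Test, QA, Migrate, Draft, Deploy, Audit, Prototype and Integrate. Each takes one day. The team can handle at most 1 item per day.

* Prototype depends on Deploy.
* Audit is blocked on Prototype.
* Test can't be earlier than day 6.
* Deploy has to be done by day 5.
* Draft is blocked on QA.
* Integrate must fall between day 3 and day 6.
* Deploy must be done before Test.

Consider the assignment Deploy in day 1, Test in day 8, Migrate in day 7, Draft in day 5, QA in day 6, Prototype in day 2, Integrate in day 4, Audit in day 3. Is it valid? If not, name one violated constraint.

No. Draft is blocked on QA is not satisfied.

Audit is blocked on Prototype — holds.
Integrate must fall between day 3 and day 6 — holds.
Deploy has to be done by day 5 — holds.
Test can't be earlier than day 6 — holds.
The team can handle at most 1 item per day — holds.
Deploy must be done before Test — holds.
Draft is blocked on QA — violated.
Prototype depends on Deploy — holds.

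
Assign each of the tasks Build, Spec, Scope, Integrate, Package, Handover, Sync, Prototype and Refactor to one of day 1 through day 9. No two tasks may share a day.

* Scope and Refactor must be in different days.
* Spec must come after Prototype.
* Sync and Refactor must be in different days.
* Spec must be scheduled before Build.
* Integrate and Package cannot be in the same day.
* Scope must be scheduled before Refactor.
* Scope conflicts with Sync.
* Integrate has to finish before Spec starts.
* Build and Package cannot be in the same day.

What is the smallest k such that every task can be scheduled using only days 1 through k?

9 days

The precedence chain requires at least 3 distinct days.
With at most 1 per day and 9 tasks, at least 9 days are needed.
9 works (last occupied day: day 9): for example Sync=day 9, Integrate=day 1, Scope=day 5, Build=day 4, Spec=day 3, Package=day 7, Refactor=day 6, Prototype=day 2, Handover=day 8.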